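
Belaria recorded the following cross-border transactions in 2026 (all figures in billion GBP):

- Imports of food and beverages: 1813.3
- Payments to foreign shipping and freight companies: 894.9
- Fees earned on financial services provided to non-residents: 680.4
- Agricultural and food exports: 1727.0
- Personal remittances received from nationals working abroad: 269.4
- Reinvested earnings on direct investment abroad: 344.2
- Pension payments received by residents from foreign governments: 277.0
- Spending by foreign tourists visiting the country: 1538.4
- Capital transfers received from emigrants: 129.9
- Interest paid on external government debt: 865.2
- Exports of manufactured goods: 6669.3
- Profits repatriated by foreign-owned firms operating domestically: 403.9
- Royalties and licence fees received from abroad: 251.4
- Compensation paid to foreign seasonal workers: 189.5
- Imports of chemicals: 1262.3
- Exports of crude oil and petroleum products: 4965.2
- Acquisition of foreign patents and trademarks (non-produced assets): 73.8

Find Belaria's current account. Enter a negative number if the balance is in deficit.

11293.2

Goods: 6669.3 - 1813.3 - 1262.3 + 4965.2 + 1727.0 = 10285.9
Services: 1538.4 + 680.4 + 251.4 - 894.9 = 1575.3
Primary income: -403.9 - 189.5 + 344.2 - 865.2 = -1114.4
Secondary income: 269.4 + 277.0 = 546.4
Current account = 10285.9 + 1575.3 + (-1114.4) + 546.4 = 11293.2
(Excluded from the current account — capital account: capital transfers received from emigrants 129.9, acquisition of foreign patents and trademarks (non-produced assets) 73.8.)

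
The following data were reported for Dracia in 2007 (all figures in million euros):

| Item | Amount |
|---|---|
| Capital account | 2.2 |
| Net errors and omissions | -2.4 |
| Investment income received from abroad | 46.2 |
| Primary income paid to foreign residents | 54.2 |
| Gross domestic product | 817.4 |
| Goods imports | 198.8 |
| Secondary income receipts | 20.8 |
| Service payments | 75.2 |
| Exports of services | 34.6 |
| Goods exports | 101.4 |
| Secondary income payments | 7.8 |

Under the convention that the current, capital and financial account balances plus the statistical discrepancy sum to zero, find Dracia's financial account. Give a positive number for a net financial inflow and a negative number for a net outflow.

Goods balance = 101.4 - 198.8 = -97.4
Services balance = 34.6 - 75.2 = -40.6
Trade balance (goods + services) = -97.4 + (-40.6) = -138.0
Net primary income = 46.2 - 54.2 = -8.0
Net secondary income = 20.8 - 7.8 = 13.0
Current account = -138.0 + (-8.0) + 13.0 = -133.0
Financial account = -(-133.0 + 2.2 + (-2.4)) = 133.2

133.2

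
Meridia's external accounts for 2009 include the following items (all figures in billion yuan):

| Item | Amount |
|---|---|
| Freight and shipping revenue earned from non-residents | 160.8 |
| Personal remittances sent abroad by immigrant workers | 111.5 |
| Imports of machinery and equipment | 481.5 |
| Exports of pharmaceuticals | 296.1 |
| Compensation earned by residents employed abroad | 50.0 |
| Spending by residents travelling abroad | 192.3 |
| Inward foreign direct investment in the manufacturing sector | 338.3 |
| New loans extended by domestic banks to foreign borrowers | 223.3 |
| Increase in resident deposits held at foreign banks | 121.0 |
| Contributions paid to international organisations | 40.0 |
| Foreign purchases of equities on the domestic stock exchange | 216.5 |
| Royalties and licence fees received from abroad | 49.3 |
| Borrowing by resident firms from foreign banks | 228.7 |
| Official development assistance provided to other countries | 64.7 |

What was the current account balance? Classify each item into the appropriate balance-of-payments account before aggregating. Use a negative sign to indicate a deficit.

Goods: 296.1 - 481.5 = -185.4
Services: -192.3 + 160.8 + 49.3 = 17.8
Primary income: 50.0
Secondary income: -40.0 - 111.5 - 64.7 = -216.2
Current account = (-185.4) + 17.8 + 50.0 + (-216.2) = -333.8
(Excluded from the current account — financial account: inward foreign direct investment in the manufacturing sector 338.3, new loans extended by domestic banks to foreign borrowers 223.3, increase in resident deposits held at foreign banks 121.0, foreign purchases of equities on the domestic stock exchange 216.5, borrowing by resident firms from foreign banks 228.7.)

-333.8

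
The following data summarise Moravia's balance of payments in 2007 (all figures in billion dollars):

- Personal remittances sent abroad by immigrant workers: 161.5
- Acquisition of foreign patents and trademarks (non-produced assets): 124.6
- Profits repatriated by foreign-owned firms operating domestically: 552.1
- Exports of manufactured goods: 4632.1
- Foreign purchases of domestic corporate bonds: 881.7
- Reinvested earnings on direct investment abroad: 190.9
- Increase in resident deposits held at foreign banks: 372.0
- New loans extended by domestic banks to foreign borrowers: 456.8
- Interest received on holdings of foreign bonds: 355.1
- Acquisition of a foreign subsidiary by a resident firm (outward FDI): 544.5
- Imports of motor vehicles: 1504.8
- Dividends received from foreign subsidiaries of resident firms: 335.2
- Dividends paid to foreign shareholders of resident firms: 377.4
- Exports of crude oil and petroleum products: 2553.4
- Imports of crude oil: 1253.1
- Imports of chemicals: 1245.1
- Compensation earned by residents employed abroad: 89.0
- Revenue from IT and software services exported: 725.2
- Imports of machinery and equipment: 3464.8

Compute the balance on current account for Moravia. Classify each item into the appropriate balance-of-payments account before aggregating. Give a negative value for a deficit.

322.1

Goods: -3464.8 - 1504.8 - 1253.1 + 4632.1 - 1245.1 + 2553.4 = -282.3
Services: 725.2
Primary income: -377.4 + 89.0 + 355.1 + 190.9 + 335.2 - 552.1 = 40.7
Secondary income: -161.5
Current account = (-282.3) + 725.2 + 40.7 + (-161.5) = 322.1
(Excluded from the current account — capital account: acquisition of foreign patents and trademarks (non-produced assets) 124.6; financial account: foreign purchases of domestic corporate bonds 881.7, increase in resident deposits held at foreign banks 372.0, new loans extended by domestic banks to foreign borrowers 456.8, acquisition of a foreign subsidiary by a resident firm (outward FDI) 544.5.)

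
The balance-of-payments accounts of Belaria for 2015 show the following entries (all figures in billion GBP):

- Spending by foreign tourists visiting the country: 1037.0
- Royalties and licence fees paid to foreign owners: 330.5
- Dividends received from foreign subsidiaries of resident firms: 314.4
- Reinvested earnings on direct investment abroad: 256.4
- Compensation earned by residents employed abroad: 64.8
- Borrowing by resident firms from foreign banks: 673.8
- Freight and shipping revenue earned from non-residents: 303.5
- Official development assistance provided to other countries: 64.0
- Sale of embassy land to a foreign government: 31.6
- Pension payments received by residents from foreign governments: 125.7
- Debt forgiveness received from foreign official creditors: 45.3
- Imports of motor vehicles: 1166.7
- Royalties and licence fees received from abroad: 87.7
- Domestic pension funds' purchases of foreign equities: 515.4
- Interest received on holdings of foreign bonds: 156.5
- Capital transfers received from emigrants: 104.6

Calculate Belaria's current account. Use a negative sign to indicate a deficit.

Goods: -1166.7
Services: 303.5 + 1037.0 - 330.5 + 87.7 = 1097.7
Primary income: 256.4 + 64.8 + 156.5 + 314.4 = 792.1
Secondary income: 125.7 - 64.0 = 61.7
Current account = (-1166.7) + 1097.7 + 792.1 + 61.7 = 784.8
(Excluded from the current account — financial account: borrowing by resident firms from foreign banks 673.8, domestic pension funds' purchases of foreign equities 515.4; capital account: sale of embassy land to a foreign government 31.6, debt forgiveness received from foreign official creditors 45.3, capital transfers received from emigrants 104.6.)

784.8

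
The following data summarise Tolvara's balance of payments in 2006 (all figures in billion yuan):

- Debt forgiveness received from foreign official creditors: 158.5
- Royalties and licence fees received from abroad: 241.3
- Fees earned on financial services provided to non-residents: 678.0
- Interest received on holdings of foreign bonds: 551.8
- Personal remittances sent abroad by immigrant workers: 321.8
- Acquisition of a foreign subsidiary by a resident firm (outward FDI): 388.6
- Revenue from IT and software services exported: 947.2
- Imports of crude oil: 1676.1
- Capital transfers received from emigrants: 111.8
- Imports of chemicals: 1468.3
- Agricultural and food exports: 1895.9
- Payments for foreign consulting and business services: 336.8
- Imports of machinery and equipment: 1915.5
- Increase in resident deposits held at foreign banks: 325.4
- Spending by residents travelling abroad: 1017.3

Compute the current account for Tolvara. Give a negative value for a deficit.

-2421.6

Goods: 1895.9 - 1915.5 - 1468.3 - 1676.1 = -3164.0
Services: 678.0 + 947.2 - 1017.3 + 241.3 - 336.8 = 512.4
Primary income: 551.8
Secondary income: -321.8
Current account = (-3164.0) + 512.4 + 551.8 + (-321.8) = -2421.6
(Excluded from the current account — capital account: debt forgiveness received from foreign official creditors 158.5, capital transfers received from emigrants 111.8; financial account: acquisition of a foreign subsidiary by a resident firm (outward FDI) 388.6, increase in resident deposits held at foreign banks 325.4.)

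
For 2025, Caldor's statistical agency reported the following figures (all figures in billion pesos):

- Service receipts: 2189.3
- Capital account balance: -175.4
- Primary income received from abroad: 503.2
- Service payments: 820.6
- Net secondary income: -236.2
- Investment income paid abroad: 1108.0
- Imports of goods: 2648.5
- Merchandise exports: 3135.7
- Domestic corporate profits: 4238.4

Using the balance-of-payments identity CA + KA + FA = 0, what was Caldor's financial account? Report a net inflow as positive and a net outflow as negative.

-839.5

Goods balance = 3135.7 - 2648.5 = 487.2
Services balance = 2189.3 - 820.6 = 1368.7
Trade balance (goods + services) = 487.2 + 1368.7 = 1855.9
Net primary income = 503.2 - 1108.0 = -604.8
Net secondary income = -236.2
Current account = 1855.9 + (-604.8) + (-236.2) = 1014.9
Financial account = -(1014.9 + (-175.4)) = -839.5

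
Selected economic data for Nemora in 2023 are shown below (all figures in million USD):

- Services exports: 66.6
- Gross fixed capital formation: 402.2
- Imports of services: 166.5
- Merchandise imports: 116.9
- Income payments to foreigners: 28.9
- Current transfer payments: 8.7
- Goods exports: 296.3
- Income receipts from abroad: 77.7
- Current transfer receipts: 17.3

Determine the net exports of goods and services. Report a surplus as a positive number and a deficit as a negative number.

79.5

Goods balance = 296.3 - 116.9 = 179.4
Services balance = 66.6 - 166.5 = -99.9
Trade balance (goods + services) = 179.4 + (-99.9) = 79.5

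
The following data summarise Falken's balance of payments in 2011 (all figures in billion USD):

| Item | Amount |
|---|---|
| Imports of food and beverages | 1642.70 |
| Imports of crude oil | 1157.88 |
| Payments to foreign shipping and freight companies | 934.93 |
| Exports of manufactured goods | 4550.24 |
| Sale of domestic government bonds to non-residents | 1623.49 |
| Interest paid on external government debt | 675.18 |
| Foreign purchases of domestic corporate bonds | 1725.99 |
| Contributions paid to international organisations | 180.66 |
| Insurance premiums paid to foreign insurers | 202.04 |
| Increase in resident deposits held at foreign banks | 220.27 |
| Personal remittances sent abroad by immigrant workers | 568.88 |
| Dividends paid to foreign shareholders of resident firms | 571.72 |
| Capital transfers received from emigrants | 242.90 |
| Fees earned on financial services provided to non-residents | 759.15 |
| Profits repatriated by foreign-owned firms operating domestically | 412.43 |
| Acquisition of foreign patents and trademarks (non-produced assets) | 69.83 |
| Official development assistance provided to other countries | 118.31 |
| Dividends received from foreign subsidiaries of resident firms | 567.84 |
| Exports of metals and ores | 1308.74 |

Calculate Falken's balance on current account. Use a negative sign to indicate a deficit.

721.24

Goods: -1642.70 + 4550.24 + 1308.74 - 1157.88 = 3058.40
Services: -202.04 - 934.93 + 759.15 = -377.82
Primary income: 567.84 - 675.18 - 571.72 - 412.43 = -1091.49
Secondary income: -118.31 - 180.66 - 568.88 = -867.85
Current account = 3058.40 + (-377.82) + (-1091.49) + (-867.85) = 721.24
(Excluded from the current account — financial account: sale of domestic government bonds to non-residents 1623.49, foreign purchases of domestic corporate bonds 1725.99, increase in resident deposits held at foreign banks 220.27; capital account: capital transfers received from emigrants 242.90, acquisition of foreign patents and trademarks (non-produced assets) 69.83.)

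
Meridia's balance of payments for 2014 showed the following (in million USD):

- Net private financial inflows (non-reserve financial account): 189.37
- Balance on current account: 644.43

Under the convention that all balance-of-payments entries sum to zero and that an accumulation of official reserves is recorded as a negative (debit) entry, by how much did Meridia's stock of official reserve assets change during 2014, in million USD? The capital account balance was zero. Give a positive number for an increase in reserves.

833.80

Official reserve transactions balance = -(644.43 + 189.37) = -833.80
An accumulation of reserves is recorded as a debit (negative entry), so the change in the stock of reserves is the negative of that balance.
Change in official reserves = -(-833.80) = 833.80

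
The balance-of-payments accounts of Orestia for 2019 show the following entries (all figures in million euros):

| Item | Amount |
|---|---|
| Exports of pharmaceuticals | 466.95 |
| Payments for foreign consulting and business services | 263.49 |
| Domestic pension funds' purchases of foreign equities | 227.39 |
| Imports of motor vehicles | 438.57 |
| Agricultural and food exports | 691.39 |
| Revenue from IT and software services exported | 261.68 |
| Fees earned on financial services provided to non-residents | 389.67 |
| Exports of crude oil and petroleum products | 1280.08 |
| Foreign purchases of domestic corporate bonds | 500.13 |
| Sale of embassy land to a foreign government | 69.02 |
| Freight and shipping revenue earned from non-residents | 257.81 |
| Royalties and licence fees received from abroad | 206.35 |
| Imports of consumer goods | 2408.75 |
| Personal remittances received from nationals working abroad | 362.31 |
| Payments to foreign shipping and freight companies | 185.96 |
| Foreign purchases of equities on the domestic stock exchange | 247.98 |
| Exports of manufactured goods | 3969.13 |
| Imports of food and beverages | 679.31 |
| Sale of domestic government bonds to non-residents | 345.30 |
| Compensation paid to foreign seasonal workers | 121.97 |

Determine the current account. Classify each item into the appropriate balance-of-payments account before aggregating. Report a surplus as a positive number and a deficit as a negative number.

3787.32

Goods: -679.31 + 466.95 + 691.39 - 2408.75 + 3969.13 + 1280.08 - 438.57 = 2880.92
Services: 261.68 + 206.35 + 389.67 - 263.49 - 185.96 + 257.81 = 666.06
Primary income: -121.97
Secondary income: 362.31
Current account = 2880.92 + 666.06 + (-121.97) + 362.31 = 3787.32
(Excluded from the current account — financial account: domestic pension funds' purchases of foreign equities 227.39, foreign purchases of domestic corporate bonds 500.13, foreign purchases of equities on the domestic stock exchange 247.98, sale of domestic government bonds to non-residents 345.30; capital account: sale of embassy land to a foreign government 69.02.)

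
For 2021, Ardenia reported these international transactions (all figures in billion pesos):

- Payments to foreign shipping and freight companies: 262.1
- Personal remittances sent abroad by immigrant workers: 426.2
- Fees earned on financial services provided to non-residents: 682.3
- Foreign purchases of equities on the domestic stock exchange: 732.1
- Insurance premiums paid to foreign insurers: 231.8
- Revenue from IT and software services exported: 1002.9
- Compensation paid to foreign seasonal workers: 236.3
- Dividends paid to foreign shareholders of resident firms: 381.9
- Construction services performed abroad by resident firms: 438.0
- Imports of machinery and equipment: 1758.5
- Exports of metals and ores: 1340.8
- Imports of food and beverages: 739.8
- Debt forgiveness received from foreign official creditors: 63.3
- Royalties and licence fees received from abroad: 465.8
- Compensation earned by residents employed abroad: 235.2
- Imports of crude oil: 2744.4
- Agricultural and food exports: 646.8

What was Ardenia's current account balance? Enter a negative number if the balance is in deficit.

Goods: 1340.8 + 646.8 - 739.8 - 2744.4 - 1758.5 = -3255.1
Services: 438.0 - 262.1 + 1002.9 + 682.3 + 465.8 - 231.8 = 2095.1
Primary income: -236.3 - 381.9 + 235.2 = -383.0
Secondary income: -426.2
Current account = (-3255.1) + 2095.1 + (-383.0) + (-426.2) = -1969.2
(Excluded from the current account — financial account: foreign purchases of equities on the domestic stock exchange 732.1; capital account: debt forgiveness received from foreign official creditors 63.3.)

-1969.2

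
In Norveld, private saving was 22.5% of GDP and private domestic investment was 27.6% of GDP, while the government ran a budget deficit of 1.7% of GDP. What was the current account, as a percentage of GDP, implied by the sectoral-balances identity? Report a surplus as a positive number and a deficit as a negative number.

-6.8

By the sectoral-balances identity, CA = (S_private - I) + (T - G).
Private balance = 22.5 - 27.6 = -5.1
Government balance (T - G) = -1.7
CA = -5.1 + (-1.7) = -6.8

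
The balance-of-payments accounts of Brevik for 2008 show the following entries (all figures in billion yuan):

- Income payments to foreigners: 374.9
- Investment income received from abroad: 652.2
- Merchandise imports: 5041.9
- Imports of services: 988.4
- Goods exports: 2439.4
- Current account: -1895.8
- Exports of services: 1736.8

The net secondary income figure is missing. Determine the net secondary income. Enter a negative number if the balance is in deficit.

Current account = goods balance + services balance + net primary income + net secondary income
Sum of the known components = -1576.8
Net secondary income = CA - (known components) = -1895.8 - (-1576.8) = -319.0

-319.0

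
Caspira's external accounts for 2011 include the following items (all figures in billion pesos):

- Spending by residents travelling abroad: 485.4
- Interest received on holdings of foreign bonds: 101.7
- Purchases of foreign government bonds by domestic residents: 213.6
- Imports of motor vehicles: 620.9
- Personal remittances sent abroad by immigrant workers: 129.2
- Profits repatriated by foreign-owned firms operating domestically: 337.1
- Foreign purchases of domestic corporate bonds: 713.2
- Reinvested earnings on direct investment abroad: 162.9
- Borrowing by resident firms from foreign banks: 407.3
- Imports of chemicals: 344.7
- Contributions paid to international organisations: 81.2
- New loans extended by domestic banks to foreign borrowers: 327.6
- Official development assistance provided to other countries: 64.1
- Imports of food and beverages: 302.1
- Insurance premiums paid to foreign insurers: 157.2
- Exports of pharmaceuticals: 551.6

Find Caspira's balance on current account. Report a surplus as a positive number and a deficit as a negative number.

-1705.7

Goods: -302.1 + 551.6 - 344.7 - 620.9 = -716.1
Services: -157.2 - 485.4 = -642.6
Primary income: -337.1 + 162.9 + 101.7 = -72.5
Secondary income: -81.2 - 129.2 - 64.1 = -274.5
Current account = (-716.1) + (-642.6) + (-72.5) + (-274.5) = -1705.7
(Excluded from the current account — financial account: purchases of foreign government bonds by domestic residents 213.6, foreign purchases of domestic corporate bonds 713.2, borrowing by resident firms from foreign banks 407.3, new loans extended by domestic banks to foreign borrowers 327.6.)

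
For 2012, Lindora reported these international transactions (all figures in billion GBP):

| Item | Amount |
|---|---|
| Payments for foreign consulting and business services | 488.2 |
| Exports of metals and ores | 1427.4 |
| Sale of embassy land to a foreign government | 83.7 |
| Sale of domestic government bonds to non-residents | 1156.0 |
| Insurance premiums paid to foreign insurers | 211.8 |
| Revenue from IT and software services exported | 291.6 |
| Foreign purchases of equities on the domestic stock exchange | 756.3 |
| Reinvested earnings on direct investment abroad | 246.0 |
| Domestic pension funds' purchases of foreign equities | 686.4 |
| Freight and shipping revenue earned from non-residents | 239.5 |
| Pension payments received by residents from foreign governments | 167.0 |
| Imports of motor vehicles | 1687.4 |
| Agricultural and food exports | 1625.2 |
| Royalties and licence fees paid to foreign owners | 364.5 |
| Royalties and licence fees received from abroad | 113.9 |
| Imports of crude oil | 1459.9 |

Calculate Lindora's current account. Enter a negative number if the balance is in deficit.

-101.2

Goods: -1459.9 + 1427.4 + 1625.2 - 1687.4 = -94.7
Services: -211.8 + 291.6 - 364.5 + 113.9 + 239.5 - 488.2 = -419.5
Primary income: 246.0
Secondary income: 167.0
Current account = (-94.7) + (-419.5) + 246.0 + 167.0 = -101.2
(Excluded from the current account — capital account: sale of embassy land to a foreign government 83.7; financial account: sale of domestic government bonds to non-residents 1156.0, foreign purchases of equities on the domestic stock exchange 756.3, domestic pension funds' purchases of foreign equities 686.4.)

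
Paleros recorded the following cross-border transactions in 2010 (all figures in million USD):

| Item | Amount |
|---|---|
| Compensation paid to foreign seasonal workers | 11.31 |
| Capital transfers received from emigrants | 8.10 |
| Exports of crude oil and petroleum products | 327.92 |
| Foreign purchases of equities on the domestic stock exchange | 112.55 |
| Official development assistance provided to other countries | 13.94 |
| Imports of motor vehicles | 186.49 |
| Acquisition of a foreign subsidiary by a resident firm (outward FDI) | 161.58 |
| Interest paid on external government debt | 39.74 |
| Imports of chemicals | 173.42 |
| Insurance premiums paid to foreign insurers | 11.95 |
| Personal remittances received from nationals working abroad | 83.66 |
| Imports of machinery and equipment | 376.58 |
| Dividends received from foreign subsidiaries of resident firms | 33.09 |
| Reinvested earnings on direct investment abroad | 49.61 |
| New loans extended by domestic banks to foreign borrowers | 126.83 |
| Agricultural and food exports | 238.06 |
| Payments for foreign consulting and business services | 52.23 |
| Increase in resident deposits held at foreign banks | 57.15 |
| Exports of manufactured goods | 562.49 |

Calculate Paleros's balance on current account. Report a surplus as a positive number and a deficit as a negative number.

429.17

Goods: -376.58 - 173.42 + 238.06 - 186.49 + 327.92 + 562.49 = 391.98
Services: -52.23 - 11.95 = -64.18
Primary income: -11.31 + 49.61 + 33.09 - 39.74 = 31.65
Secondary income: -13.94 + 83.66 = 69.72
Current account = 391.98 + (-64.18) + 31.65 + 69.72 = 429.17
(Excluded from the current account — capital account: capital transfers received from emigrants 8.10; financial account: foreign purchases of equities on the domestic stock exchange 112.55, acquisition of a foreign subsidiary by a resident firm (outward FDI) 161.58, new loans extended by domestic banks to foreign borrowers 126.83, increase in resident deposits held at foreign banks 57.15.)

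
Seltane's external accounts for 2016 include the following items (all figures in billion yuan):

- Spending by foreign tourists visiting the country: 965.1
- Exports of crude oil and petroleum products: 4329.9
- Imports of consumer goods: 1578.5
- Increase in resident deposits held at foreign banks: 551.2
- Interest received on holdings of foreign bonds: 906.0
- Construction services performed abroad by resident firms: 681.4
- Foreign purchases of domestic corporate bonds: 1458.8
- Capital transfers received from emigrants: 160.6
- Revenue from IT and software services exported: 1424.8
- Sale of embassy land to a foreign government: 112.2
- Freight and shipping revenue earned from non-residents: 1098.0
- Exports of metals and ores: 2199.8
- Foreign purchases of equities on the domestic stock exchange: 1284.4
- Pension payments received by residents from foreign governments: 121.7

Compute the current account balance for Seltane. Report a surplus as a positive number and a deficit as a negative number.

Goods: -1578.5 + 2199.8 + 4329.9 = 4951.2
Services: 965.1 + 1424.8 + 681.4 + 1098.0 = 4169.3
Primary income: 906.0
Secondary income: 121.7
Current account = 4951.2 + 4169.3 + 906.0 + 121.7 = 10148.2
(Excluded from the current account — financial account: increase in resident deposits held at foreign banks 551.2, foreign purchases of domestic corporate bonds 1458.8, foreign purchases of equities on the domestic stock exchange 1284.4; capital account: capital transfers received from emigrants 160.6, sale of embassy land to a foreign government 112.2.)

10148.2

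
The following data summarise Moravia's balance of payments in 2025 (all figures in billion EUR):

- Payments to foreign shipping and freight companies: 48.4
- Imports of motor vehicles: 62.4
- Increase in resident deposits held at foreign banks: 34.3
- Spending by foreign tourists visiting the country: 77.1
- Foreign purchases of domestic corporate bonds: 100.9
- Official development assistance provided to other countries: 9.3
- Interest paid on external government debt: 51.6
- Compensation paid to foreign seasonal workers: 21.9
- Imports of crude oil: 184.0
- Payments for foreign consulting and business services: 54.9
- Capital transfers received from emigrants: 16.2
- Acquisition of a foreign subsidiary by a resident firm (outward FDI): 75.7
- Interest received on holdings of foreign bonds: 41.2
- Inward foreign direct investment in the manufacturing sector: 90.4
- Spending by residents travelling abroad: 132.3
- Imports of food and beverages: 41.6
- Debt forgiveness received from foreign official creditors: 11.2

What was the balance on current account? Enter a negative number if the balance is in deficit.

-488.1

Goods: -41.6 - 184.0 - 62.4 = -288.0
Services: -48.4 - 132.3 + 77.1 - 54.9 = -158.5
Primary income: -21.9 + 41.2 - 51.6 = -32.3
Secondary income: -9.3
Current account = (-288.0) + (-158.5) + (-32.3) + (-9.3) = -488.1
(Excluded from the current account — financial account: increase in resident deposits held at foreign banks 34.3, foreign purchases of domestic corporate bonds 100.9, acquisition of a foreign subsidiary by a resident firm (outward FDI) 75.7, inward foreign direct investment in the manufacturing sector 90.4; capital account: capital transfers received from emigrants 16.2, debt forgiveness received from foreign official creditors 11.2.)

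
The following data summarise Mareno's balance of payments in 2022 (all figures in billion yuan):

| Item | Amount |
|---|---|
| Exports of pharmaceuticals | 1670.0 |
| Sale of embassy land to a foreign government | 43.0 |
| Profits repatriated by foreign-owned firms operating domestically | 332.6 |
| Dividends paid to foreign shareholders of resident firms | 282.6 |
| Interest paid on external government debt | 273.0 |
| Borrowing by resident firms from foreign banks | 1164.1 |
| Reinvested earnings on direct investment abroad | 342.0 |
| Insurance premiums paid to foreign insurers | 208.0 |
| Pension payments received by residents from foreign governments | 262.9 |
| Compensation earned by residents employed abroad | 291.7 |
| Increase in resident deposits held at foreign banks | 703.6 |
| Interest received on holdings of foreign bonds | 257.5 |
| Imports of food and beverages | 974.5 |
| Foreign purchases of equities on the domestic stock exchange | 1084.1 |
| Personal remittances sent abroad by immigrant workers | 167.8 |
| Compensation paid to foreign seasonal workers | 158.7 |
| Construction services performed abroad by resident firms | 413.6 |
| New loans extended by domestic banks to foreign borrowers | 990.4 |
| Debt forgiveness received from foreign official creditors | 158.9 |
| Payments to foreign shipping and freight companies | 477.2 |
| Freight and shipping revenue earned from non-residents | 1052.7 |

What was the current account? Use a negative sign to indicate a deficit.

1416.0

Goods: -974.5 + 1670.0 = 695.5
Services: 413.6 + 1052.7 - 208.0 - 477.2 = 781.1
Primary income: 291.7 + 342.0 + 257.5 - 158.7 - 273.0 - 282.6 - 332.6 = -155.7
Secondary income: 262.9 - 167.8 = 95.1
Current account = 695.5 + 781.1 + (-155.7) + 95.1 = 1416.0
(Excluded from the current account — capital account: sale of embassy land to a foreign government 43.0, debt forgiveness received from foreign official creditors 158.9; financial account: borrowing by resident firms from foreign banks 1164.1, increase in resident deposits held at foreign banks 703.6, foreign purchases of equities on the domestic stock exchange 1084.1, new loans extended by domestic banks to foreign borrowers 990.4.)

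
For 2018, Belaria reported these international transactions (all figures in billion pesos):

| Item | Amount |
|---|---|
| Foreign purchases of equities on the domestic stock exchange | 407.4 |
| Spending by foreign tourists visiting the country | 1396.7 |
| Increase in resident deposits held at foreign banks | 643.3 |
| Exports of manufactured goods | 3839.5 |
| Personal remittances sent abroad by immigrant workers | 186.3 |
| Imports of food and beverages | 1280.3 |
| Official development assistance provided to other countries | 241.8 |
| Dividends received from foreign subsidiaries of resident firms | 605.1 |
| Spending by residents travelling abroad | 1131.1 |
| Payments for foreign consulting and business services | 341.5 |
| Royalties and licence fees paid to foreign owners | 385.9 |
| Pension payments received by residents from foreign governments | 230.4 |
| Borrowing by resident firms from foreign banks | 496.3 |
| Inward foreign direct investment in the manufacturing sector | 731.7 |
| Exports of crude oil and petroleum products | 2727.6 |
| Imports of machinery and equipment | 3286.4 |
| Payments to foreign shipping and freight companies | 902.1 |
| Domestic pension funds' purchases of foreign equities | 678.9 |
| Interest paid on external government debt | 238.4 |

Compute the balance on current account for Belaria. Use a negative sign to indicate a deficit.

805.5

Goods: -3286.4 - 1280.3 + 2727.6 + 3839.5 = 2000.4
Services: -1131.1 - 341.5 - 902.1 - 385.9 + 1396.7 = -1363.9
Primary income: 605.1 - 238.4 = 366.7
Secondary income: -186.3 - 241.8 + 230.4 = -197.7
Current account = 2000.4 + (-1363.9) + 366.7 + (-197.7) = 805.5
(Excluded from the current account — financial account: foreign purchases of equities on the domestic stock exchange 407.4, increase in resident deposits held at foreign banks 643.3, borrowing by resident firms from foreign banks 496.3, inward foreign direct investment in the manufacturing sector 731.7, domestic pension funds' purchases of foreign equities 678.9.)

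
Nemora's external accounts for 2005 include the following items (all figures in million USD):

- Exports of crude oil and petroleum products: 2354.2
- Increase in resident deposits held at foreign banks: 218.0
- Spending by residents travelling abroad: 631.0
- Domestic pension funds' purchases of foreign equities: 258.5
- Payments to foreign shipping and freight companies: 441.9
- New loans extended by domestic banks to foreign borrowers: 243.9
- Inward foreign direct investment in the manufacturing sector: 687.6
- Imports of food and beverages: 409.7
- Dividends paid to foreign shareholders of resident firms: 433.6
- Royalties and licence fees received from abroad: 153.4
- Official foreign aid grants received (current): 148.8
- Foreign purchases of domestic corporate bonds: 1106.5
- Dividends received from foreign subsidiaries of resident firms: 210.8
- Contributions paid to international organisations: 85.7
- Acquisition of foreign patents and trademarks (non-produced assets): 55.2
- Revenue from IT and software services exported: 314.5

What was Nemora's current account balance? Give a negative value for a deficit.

Goods: -409.7 + 2354.2 = 1944.5
Services: -631.0 + 153.4 - 441.9 + 314.5 = -605.0
Primary income: -433.6 + 210.8 = -222.8
Secondary income: -85.7 + 148.8 = 63.1
Current account = 1944.5 + (-605.0) + (-222.8) + 63.1 = 1179.8
(Excluded from the current account — financial account: increase in resident deposits held at foreign banks 218.0, domestic pension funds' purchases of foreign equities 258.5, new loans extended by domestic banks to foreign borrowers 243.9, inward foreign direct investment in the manufacturing sector 687.6, foreign purchases of domestic corporate bonds 1106.5; capital account: acquisition of foreign patents and trademarks (non-produced assets) 55.2.)

1179.8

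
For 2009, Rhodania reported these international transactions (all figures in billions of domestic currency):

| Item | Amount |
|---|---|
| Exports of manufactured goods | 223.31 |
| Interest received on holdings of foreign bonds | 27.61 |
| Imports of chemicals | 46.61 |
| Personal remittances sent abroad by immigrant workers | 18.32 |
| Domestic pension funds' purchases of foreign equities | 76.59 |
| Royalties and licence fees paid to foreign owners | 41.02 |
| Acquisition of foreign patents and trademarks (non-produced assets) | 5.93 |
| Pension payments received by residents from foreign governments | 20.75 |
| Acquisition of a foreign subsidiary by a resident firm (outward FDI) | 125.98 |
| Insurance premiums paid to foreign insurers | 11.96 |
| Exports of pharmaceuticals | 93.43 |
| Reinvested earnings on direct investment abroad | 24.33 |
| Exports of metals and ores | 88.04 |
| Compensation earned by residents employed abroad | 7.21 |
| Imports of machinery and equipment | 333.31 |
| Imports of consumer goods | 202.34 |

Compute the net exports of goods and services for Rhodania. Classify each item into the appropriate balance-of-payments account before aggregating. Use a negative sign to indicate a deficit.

Goods: 93.43 - 333.31 - 202.34 + 223.31 - 46.61 + 88.04 = -177.48
Services: -11.96 - 41.02 = -52.98
Trade balance = -177.48 + (-52.98) = -230.46
(Excluded from the trade balance — primary income: interest received on holdings of foreign bonds 27.61, reinvested earnings on direct investment abroad 24.33, compensation earned by residents employed abroad 7.21; secondary income: personal remittances sent abroad by immigrant workers 18.32, pension payments received by residents from foreign governments 20.75; financial account: domestic pension funds' purchases of foreign equities 76.59, acquisition of a foreign subsidiary by a resident firm (outward FDI) 125.98; capital account: acquisition of foreign patents and trademarks (non-produced assets) 5.93.)

-230.46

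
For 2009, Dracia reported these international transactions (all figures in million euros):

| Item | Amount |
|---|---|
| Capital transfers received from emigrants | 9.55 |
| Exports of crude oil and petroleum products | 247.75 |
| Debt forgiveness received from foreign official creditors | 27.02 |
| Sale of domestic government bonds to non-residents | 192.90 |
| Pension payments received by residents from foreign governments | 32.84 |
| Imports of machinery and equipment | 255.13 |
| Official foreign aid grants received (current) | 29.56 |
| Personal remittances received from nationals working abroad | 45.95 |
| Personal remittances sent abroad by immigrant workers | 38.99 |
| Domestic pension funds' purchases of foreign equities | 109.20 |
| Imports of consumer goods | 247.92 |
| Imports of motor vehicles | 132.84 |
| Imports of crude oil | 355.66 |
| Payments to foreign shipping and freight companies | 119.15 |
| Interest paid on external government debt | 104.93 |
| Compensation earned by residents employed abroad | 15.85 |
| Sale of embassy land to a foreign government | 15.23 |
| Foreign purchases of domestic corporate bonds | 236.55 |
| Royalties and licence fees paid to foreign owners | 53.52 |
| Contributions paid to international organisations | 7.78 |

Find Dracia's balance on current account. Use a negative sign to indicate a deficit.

-943.97

Goods: 247.75 - 255.13 - 355.66 - 247.92 - 132.84 = -743.80
Services: -53.52 - 119.15 = -172.67
Primary income: 15.85 - 104.93 = -89.08
Secondary income: -38.99 + 32.84 + 45.95 + 29.56 - 7.78 = 61.58
Current account = (-743.80) + (-172.67) + (-89.08) + 61.58 = -943.97
(Excluded from the current account — capital account: capital transfers received from emigrants 9.55, debt forgiveness received from foreign official creditors 27.02, sale of embassy land to a foreign government 15.23; financial account: sale of domestic government bonds to non-residents 192.90, domestic pension funds' purchases of foreign equities 109.20, foreign purchases of domestic corporate bonds 236.55.)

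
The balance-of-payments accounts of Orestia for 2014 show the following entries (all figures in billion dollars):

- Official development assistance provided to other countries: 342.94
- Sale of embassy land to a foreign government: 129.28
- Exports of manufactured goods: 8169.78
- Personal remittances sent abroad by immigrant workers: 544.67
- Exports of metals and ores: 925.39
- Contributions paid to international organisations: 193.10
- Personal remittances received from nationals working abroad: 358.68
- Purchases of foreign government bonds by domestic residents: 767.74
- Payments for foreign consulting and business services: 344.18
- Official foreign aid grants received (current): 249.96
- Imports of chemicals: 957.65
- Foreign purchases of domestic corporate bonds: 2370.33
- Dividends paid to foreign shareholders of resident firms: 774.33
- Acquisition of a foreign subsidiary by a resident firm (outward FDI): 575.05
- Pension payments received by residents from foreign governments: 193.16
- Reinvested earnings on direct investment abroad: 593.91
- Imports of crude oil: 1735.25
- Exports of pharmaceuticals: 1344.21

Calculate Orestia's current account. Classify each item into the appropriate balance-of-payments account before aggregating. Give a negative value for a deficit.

Goods: 1344.21 - 957.65 + 8169.78 + 925.39 - 1735.25 = 7746.48
Services: -344.18
Primary income: -774.33 + 593.91 = -180.42
Secondary income: 249.96 + 358.68 - 193.10 - 544.67 - 342.94 + 193.16 = -278.91
Current account = 7746.48 + (-344.18) + (-180.42) + (-278.91) = 6942.97
(Excluded from the current account — capital account: sale of embassy land to a foreign government 129.28; financial account: purchases of foreign government bonds by domestic residents 767.74, foreign purchases of domestic corporate bonds 2370.33, acquisition of a foreign subsidiary by a resident firm (outward FDI) 575.05.)

6942.97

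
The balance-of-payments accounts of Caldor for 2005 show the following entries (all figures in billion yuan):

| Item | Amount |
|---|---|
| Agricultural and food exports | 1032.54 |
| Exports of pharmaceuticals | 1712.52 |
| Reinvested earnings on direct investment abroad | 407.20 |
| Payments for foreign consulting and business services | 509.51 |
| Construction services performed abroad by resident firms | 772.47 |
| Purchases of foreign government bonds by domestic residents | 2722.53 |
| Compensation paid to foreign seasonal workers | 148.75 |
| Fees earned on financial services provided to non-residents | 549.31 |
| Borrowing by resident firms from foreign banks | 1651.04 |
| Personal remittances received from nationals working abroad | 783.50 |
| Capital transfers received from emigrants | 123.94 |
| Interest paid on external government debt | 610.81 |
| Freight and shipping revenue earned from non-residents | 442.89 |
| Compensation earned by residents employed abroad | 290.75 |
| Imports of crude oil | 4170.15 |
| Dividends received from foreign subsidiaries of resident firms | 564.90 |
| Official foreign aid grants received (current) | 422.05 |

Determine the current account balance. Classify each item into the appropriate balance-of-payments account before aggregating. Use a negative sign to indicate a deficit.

Goods: 1032.54 + 1712.52 - 4170.15 = -1425.09
Services: 772.47 + 549.31 - 509.51 + 442.89 = 1255.16
Primary income: 407.20 + 564.90 - 610.81 + 290.75 - 148.75 = 503.29
Secondary income: 422.05 + 783.50 = 1205.55
Current account = (-1425.09) + 1255.16 + 503.29 + 1205.55 = 1538.91
(Excluded from the current account — financial account: purchases of foreign government bonds by domestic residents 2722.53, borrowing by resident firms from foreign banks 1651.04; capital account: capital transfers received from emigrants 123.94.)

1538.91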